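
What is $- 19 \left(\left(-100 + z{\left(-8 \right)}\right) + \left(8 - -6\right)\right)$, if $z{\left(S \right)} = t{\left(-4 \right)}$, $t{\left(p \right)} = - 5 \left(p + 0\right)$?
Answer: $1254$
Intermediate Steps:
$t{\left(p \right)} = - 5 p$
$z{\left(S \right)} = 20$ ($z{\left(S \right)} = \left(-5\right) \left(-4\right) = 20$)
$- 19 \left(\left(-100 + z{\left(-8 \right)}\right) + \left(8 - -6\right)\right) = - 19 \left(\left(-100 + 20\right) + \left(8 - -6\right)\right) = - 19 \left(-80 + \left(8 + 6\right)\right) = - 19 \left(-80 + 14\right) = \left(-19\right) \left(-66\right) = 1254$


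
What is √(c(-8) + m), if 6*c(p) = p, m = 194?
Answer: 17*√6/3 ≈ 13.880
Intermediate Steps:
c(p) = p/6
√(c(-8) + m) = √((⅙)*(-8) + 194) = √(-4/3 + 194) = √(578/3) = 17*√6/3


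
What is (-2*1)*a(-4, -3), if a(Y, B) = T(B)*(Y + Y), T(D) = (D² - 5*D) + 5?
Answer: 464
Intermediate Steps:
T(D) = 5 + D² - 5*D
a(Y, B) = 2*Y*(5 + B² - 5*B) (a(Y, B) = (5 + B² - 5*B)*(Y + Y) = (5 + B² - 5*B)*(2*Y) = 2*Y*(5 + B² - 5*B))
(-2*1)*a(-4, -3) = (-2*1)*(2*(-4)*(5 + (-3)² - 5*(-3))) = -4*(-4)*(5 + 9 + 15) = -4*(-4)*29 = -2*(-232) = 464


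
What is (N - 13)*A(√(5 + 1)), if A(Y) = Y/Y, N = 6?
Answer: -7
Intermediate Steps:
A(Y) = 1
(N - 13)*A(√(5 + 1)) = (6 - 13)*1 = -7*1 = -7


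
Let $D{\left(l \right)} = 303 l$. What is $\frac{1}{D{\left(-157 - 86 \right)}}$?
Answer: $- \frac{1}{73629} \approx -1.3582 \cdot 10^{-5}$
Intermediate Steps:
$\frac{1}{D{\left(-157 - 86 \right)}} = \frac{1}{303 \left(-157 - 86\right)} = \frac{1}{303 \left(-243\right)} = \frac{1}{-73629} = - \frac{1}{73629}$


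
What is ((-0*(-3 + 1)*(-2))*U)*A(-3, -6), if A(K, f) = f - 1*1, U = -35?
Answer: 0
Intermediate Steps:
A(K, f) = -1 + f (A(K, f) = f - 1 = -1 + f)
((-0*(-3 + 1)*(-2))*U)*A(-3, -6) = ((-0*(-3 + 1)*(-2))*(-35))*(-1 - 6) = ((-0*(-2)*(-2))*(-35))*(-7) = ((-4*0*(-2))*(-35))*(-7) = ((0*(-2))*(-35))*(-7) = (0*(-35))*(-7) = 0*(-7) = 0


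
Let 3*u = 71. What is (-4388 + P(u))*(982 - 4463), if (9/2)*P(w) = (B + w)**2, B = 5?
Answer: 1185753916/81 ≈ 1.4639e+7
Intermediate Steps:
u = 71/3 (u = (1/3)*71 = 71/3 ≈ 23.667)
P(w) = 2*(5 + w)**2/9
(-4388 + P(u))*(982 - 4463) = (-4388 + 2*(5 + 71/3)**2/9)*(982 - 4463) = (-4388 + 2*(86/3)**2/9)*(-3481) = (-4388 + (2/9)*(7396/9))*(-3481) = (-4388 + 14792/81)*(-3481) = -340636/81*(-3481) = 1185753916/81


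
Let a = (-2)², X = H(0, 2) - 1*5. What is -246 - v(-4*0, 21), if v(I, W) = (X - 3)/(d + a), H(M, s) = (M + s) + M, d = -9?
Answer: -1236/5 ≈ -247.20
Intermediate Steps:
H(M, s) = s + 2*M
X = -3 (X = (2 + 2*0) - 1*5 = (2 + 0) - 5 = 2 - 5 = -3)
a = 4
v(I, W) = 6/5 (v(I, W) = (-3 - 3)/(-9 + 4) = -6/(-5) = -6*(-⅕) = 6/5)
-246 - v(-4*0, 21) = -246 - 1*6/5 = -246 - 6/5 = -1236/5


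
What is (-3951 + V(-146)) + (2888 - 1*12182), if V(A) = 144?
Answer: -13101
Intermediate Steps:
(-3951 + V(-146)) + (2888 - 1*12182) = (-3951 + 144) + (2888 - 1*12182) = -3807 + (2888 - 12182) = -3807 - 9294 = -13101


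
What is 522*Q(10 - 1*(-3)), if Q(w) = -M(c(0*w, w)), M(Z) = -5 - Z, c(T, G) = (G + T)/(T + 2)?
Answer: 6003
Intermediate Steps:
c(T, G) = (G + T)/(2 + T)
Q(w) = 5 + w/2 (Q(w) = -(-5 - (w + 0*w)/(2 + 0*w)) = -(-5 - (w + 0)/(2 + 0)) = -(-5 - w/2) = 5 + w/2)
522*Q(10 - 1*(-3)) = 522*(5 + (10 - 1*(-3))/2) = 522*(5 + (10 + 3)/2) = 522*(5 + (½)*13) = 522*(5 + 13/2) = 522*(23/2) = 6003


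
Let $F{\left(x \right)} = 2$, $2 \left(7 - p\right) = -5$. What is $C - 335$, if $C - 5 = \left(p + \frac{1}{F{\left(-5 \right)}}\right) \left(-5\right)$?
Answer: $-380$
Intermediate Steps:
$p = \frac{19}{2}$ ($p = 7 - - \frac{5}{2} = 7 + \frac{5}{2} = \frac{19}{2} \approx 9.5$)
$C = -45$ ($C = 5 + \left(\frac{19}{2} + \frac{1}{2}\right) \left(-5\right) = 5 + 10 \left(-5\right) = 5 - 50 = -45$)
$C - 335 = -45 - 335 = -380$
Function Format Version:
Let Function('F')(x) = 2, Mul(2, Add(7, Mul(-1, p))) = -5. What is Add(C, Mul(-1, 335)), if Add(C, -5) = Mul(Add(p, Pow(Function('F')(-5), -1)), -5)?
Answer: -380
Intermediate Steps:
p = Rational(19, 2) (p = Add(7, Mul(Rational(-1, 2), -5)) = Add(7, Rational(5, 2)) = Rational(19, 2) ≈ 9.5000)
C = -45 (C = Add(5, Mul(Add(Rational(19, 2), Pow(2, -1)), -5)) = Add(5, Mul(Add(Rational(19, 2), Rational(1, 2)), -5)) = Add(5, Mul(10, -5)) = Add(5, -50) = -45)
Add(C, Mul(-1, 335)) = Add(-45, Mul(-1, 335)) = Add(-45, -335) = -380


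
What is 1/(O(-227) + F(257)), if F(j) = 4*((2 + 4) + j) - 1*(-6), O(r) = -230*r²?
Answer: -1/11850612 ≈ -8.4384e-8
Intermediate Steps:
F(j) = 30 + 4*j (F(j) = 4*(6 + j) + 6 = (24 + 4*j) + 6 = 30 + 4*j)
1/(O(-227) + F(257)) = 1/(-230*(-227)² + (30 + 4*257)) = 1/(-230*51529 + (30 + 1028)) = 1/(-11851670 + 1058) = 1/(-11850612) = -1/11850612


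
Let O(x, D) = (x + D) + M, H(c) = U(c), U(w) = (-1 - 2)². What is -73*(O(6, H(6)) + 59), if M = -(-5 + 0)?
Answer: -5767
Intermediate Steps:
U(w) = 9 (U(w) = (-3)² = 9)
H(c) = 9
M = 5 (M = -1*(-5) = 5)
O(x, D) = 5 + D + x (O(x, D) = (x + D) + 5 = (D + x) + 5 = 5 + D + x)
-73*(O(6, H(6)) + 59) = -73*((5 + 9 + 6) + 59) = -73*(20 + 59) = -73*79 = -5767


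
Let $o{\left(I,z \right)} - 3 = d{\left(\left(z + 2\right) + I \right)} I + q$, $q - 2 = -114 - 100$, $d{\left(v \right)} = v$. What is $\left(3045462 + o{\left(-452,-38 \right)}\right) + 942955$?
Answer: $4208784$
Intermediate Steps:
$q = -212$ ($q = 2 - 214 = -212$)
$o{\left(I,z \right)} = -209 + I \left(2 + I + z\right)$ ($o{\left(I,z \right)} = 3 + \left(\left(\left(z + 2\right) + I\right) I - 212\right) = 3 + \left(\left(\left(2 + z\right) + I\right) I - 212\right) = 3 + \left(\left(2 + I + z\right) I - 212\right) = 3 + \left(I \left(2 + I + z\right) - 212\right) = 3 + \left(-212 + I \left(2 + I + z\right)\right) = -209 + I \left(2 + I + z\right)$)
$\left(3045462 + o{\left(-452,-38 \right)}\right) + 942955 = \left(3045462 - \left(209 + 452 \left(2 - 452 - 38\right)\right)\right) + 942955 = \left(3045462 - -220367\right) + 942955 = \left(3045462 + \left(-209 + 220576\right)\right) + 942955 = \left(3045462 + 220367\right) + 942955 = 3265829 + 942955 = 4208784$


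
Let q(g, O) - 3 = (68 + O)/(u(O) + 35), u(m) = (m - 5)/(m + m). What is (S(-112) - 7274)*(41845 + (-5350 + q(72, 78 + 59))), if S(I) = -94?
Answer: -1307413750584/4861 ≈ -2.6896e+8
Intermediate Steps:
u(m) = (-5 + m)/(2*m) (u(m) = (-5 + m)/((2*m)) = (-5 + m)*(1/(2*m)) = (-5 + m)/(2*m))
q(g, O) = 3 + (68 + O)/(35 + (-5 + O)/(2*O)) (q(g, O) = 3 + (68 + O)/((-5 + O)/(2*O) + 35) = 3 + (68 + O)/(35 + (-5 + O)/(2*O)))
(S(-112) - 7274)*(41845 + (-5350 + q(72, 78 + 59))) = (-94 - 7274)*(41845 + (-5350 + (-15 + 2*(78 + 59)² + 349*(78 + 59))/(-5 + 71*(78 + 59)))) = -7368*(41845 + (-5350 + (-15 + 2*137² + 349*137)/(-5 + 71*137))) = -7368*(41845 + (-5350 + (-15 + 2*18769 + 47813)/(-5 + 9727))) = -7368*(41845 + (-5350 + (-15 + 37538 + 47813)/9722)) = -7368*(41845 + (-5350 + (1/9722)*85336)) = -7368*(41845 + (-5350 + 42668/4861)) = -7368*(41845 - 25963682/4861) = -7368*177444863/4861 = -1307413750584/4861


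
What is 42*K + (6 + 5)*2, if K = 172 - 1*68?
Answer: 4390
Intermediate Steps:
K = 104 (K = 172 - 68 = 104)
42*K + (6 + 5)*2 = 42*104 + (6 + 5)*2 = 4368 + 11*2 = 4368 + 22 = 4390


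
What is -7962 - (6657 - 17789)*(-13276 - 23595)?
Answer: -410455934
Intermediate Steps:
-7962 - (6657 - 17789)*(-13276 - 23595) = -7962 - (-11132)*(-36871) = -7962 - 1*410447972 = -7962 - 410447972 = -410455934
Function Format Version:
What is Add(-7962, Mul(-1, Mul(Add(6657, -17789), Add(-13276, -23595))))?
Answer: -410455934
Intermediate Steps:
Add(-7962, Mul(-1, Mul(Add(6657, -17789), Add(-13276, -23595)))) = Add(-7962, Mul(-1, Mul(-11132, -36871))) = Add(-7962, Mul(-1, 410447972)) = Add(-7962, -410447972) = -410455934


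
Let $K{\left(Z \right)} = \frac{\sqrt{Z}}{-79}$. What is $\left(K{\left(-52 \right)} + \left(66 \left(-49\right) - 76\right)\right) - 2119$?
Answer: $-5429 - \frac{2 i \sqrt{13}}{79} \approx -5429.0 - 0.09128 i$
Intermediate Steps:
$K{\left(Z \right)} = - \frac{\sqrt{Z}}{79}$
$\left(K{\left(-52 \right)} + \left(66 \left(-49\right) - 76\right)\right) - 2119 = \left(- \frac{\sqrt{-52}}{79} + \left(66 \left(-49\right) - 76\right)\right) - 2119 = \left(- \frac{2 i \sqrt{13}}{79} - 3310\right) - 2119 = \left(-3310 - \frac{2 i \sqrt{13}}{79}\right) - 2119 = -5429 - \frac{2 i \sqrt{13}}{79}$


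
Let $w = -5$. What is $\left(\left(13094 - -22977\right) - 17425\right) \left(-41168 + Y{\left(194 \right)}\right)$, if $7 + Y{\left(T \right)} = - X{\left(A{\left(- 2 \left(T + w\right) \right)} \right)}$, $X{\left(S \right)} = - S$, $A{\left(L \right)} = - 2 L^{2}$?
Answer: $-6096179178$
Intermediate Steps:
$Y{\left(T \right)} = -7 - 2 \left(10 - 2 T\right)^{2}$ ($Y{\left(T \right)} = -7 - - \left(-2\right) \left(- 2 \left(T - 5\right)\right)^{2} = -7 - - \left(-2\right) \left(- 2 \left(-5 + T\right)\right)^{2} = -7 - - \left(-2\right) \left(10 - 2 T\right)^{2} = -7 - 2 \left(10 - 2 T\right)^{2}$)
$\left(\left(13094 - -22977\right) - 17425\right) \left(-41168 + Y{\left(194 \right)}\right) = \left(\left(13094 - -22977\right) - 17425\right) \left(-41168 - \left(7 + 8 \left(-5 + 194\right)^{2}\right)\right) = \left(\left(13094 + 22977\right) - 17425\right) \left(-41168 - \left(7 + 8 \cdot 189^{2}\right)\right) = \left(36071 - 17425\right) \left(-41168 - 285775\right) = 18646 \left(-41168 - 285775\right) = 18646 \left(-326943\right) = -6096179178$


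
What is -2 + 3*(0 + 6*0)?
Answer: -2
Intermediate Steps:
-2 + 3*(0 + 6*0) = -2 + 3*(0 + 0) = -2 + 3*0 = -2 + 0 = -2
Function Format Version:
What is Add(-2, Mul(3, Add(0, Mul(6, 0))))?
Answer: -2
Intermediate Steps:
Add(-2, Mul(3, Add(0, Mul(6, 0)))) = Add(-2, Mul(3, Add(0, 0))) = Add(-2, Mul(3, 0)) = Add(-2, 0) = -2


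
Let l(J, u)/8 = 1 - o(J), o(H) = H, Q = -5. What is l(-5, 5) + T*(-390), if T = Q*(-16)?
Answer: -31152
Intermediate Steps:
l(J, u) = 8 - 8*J (l(J, u) = 8*(1 - J) = 8 - 8*J)
T = 80 (T = -5*(-16) = 80)
l(-5, 5) + T*(-390) = (8 - 8*(-5)) + 80*(-390) = (8 + 40) - 31200 = 48 - 31200 = -31152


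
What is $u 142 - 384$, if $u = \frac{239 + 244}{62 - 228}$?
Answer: $- \frac{66165}{83} \approx -797.17$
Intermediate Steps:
$u = - \frac{483}{166}$ ($u = \frac{483}{-166} = 483 \left(- \frac{1}{166}\right) = - \frac{483}{166} \approx -2.9096$)
$u 142 - 384 = \left(- \frac{483}{166}\right) 142 - 384 = - \frac{34293}{83} - 384 = - \frac{66165}{83}$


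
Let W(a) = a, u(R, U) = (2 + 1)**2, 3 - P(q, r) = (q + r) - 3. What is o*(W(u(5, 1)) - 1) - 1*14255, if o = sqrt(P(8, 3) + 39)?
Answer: -14255 + 8*sqrt(34) ≈ -14208.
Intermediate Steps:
P(q, r) = 6 - q - r (P(q, r) = 3 - ((q + r) - 3) = 3 - (-3 + q + r) = 3 + (3 - q - r) = 6 - q - r)
u(R, U) = 9 (u(R, U) = 3**2 = 9)
o = sqrt(34) (o = sqrt((6 - 1*8 - 1*3) + 39) = sqrt((6 - 8 - 3) + 39) = sqrt(-5 + 39) = sqrt(34) ≈ 5.8309)
o*(W(u(5, 1)) - 1) - 1*14255 = sqrt(34)*(9 - 1) - 1*14255 = sqrt(34)*8 - 14255 = 8*sqrt(34) - 14255 = -14255 + 8*sqrt(34)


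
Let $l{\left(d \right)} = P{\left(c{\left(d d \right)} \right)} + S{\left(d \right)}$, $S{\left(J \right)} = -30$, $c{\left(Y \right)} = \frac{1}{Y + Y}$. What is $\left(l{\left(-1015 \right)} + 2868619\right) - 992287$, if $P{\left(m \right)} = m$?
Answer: $\frac{3866026455901}{2060450} \approx 1.8763 \cdot 10^{6}$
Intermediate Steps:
$c{\left(Y \right)} = \frac{1}{2 Y}$
$l{\left(d \right)} = -30 + \frac{1}{2 d^{2}}$ ($l{\left(d \right)} = \frac{1}{2 d d} - 30 = \frac{1}{2 d^{2}} - 30 = -30 + \frac{1}{2 d^{2}}$)
$\left(l{\left(-1015 \right)} + 2868619\right) - 992287 = \left(\left(-30 + \frac{1}{2 \cdot 1030225}\right) + 2868619\right) - 992287 = \left(\left(-30 + \frac{1}{2} \cdot \frac{1}{1030225}\right) + 2868619\right) - 992287 = \left(\left(-30 + \frac{1}{2060450}\right) + 2868619\right) - 992287 = \left(- \frac{61813499}{2060450} + 2868619\right) - 992287 = \frac{5910584205051}{2060450} - 992287 = \frac{3866026455901}{2060450}$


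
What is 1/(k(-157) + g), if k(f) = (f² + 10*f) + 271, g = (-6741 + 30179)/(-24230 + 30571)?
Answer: 6341/148085788 ≈ 4.2820e-5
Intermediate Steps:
g = 23438/6341 ≈ 3.6963
k(f) = 271 + f² + 10*f
1/(k(-157) + g) = 1/((271 + (-157)² + 10*(-157)) + 23438/6341) = 1/((271 + 24649 - 1570) + 23438/6341) = 1/(23350 + 23438/6341) = 1/(148085788/6341) = 6341/148085788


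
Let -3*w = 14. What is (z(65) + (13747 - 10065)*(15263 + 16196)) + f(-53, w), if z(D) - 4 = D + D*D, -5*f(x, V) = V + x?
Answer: 1737545153/15 ≈ 1.1584e+8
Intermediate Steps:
w = -14/3 (w = -1/3*14 = -14/3 ≈ -4.6667)
f(x, V) = -V/5 - x/5 (f(x, V) = -(V + x)/5 = -V/5 - x/5)
z(D) = 4 + D + D**2 (z(D) = 4 + (D + D*D) = 4 + (D + D**2) = 4 + D + D**2)
(z(65) + (13747 - 10065)*(15263 + 16196)) + f(-53, w) = ((4 + 65 + 65**2) + (13747 - 10065)*(15263 + 16196)) + (-1/5*(-14/3) - 1/5*(-53)) = ((4 + 65 + 4225) + 3682*31459) + (14/15 + 53/5) = (4294 + 115832038) + 173/15 = 115836332 + 173/15 = 1737545153/15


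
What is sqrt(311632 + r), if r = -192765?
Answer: sqrt(118867) ≈ 344.77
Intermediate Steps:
sqrt(311632 + r) = sqrt(311632 - 192765) = sqrt(118867)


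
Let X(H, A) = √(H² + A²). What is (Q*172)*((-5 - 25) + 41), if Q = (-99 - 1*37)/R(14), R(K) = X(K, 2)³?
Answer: -8041*√2/125 ≈ -90.974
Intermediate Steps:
X(H, A) = √(A² + H²)
R(K) = (4 + K²)^(3/2) (R(K) = (√(2² + K²))³ = (√(4 + K²))³ = (4 + K²)^(3/2))
Q = -17*√2/500 (Q = (-99 - 1*37)/((4 + 14²)^(3/2)) = (-99 - 37)/((4 + 196)^(3/2)) = -136*√2/4000 = -17*√2/500 ≈ -0.048083)
(Q*172)*((-5 - 25) + 41) = (-17*√2/500*172)*((-5 - 25) + 41) = (-731*√2/125)*(-30 + 41) = -731*√2/125*11 = -8041*√2/125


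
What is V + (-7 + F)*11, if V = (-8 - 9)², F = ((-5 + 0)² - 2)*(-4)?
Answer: -800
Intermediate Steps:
F = -92 (F = ((-5)² - 2)*(-4) = (25 - 2)*(-4) = 23*(-4) = -92)
V = 289 (V = (-17)² = 289)
V + (-7 + F)*11 = 289 + (-7 - 92)*11 = 289 - 99*11 = 289 - 1089 = -800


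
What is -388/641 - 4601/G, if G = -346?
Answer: 2814993/221786 ≈ 12.692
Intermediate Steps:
-388/641 - 4601/G = -388/641 - 4601/(-346) = -388*1/641 - 4601*(-1/346) = -388/641 + 4601/346 = 2814993/221786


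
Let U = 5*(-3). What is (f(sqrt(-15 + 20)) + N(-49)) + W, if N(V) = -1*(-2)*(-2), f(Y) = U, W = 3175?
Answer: 3156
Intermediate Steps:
U = -15
f(Y) = -15
N(V) = -4 (N(V) = 2*(-2) = -4)
(f(sqrt(-15 + 20)) + N(-49)) + W = (-15 - 4) + 3175 = -19 + 3175 = 3156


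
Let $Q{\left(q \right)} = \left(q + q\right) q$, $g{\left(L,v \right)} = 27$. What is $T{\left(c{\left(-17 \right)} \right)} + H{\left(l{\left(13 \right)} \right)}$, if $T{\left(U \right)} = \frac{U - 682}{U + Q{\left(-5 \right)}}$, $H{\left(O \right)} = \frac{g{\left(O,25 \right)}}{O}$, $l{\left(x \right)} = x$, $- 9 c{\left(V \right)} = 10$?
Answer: $- \frac{17011}{1430} \approx -11.896$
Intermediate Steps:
$Q{\left(q \right)} = 2 q^{2}$ ($Q{\left(q \right)} = 2 q q = 2 q^{2}$)
$c{\left(V \right)} = - \frac{10}{9}$ ($c{\left(V \right)} = \left(- \frac{1}{9}\right) 10 = - \frac{10}{9}$)
$H{\left(O \right)} = \frac{27}{O}$
$T{\left(U \right)} = \frac{-682 + U}{50 + U}$ ($T{\left(U \right)} = \frac{U - 682}{U + 2 \left(-5\right)^{2}} = \frac{-682 + U}{U + 2 \cdot 25} = \frac{-682 + U}{U + 50} = \frac{-682 + U}{50 + U}$)
$T{\left(c{\left(-17 \right)} \right)} + H{\left(l{\left(13 \right)} \right)} = \frac{-682 - \frac{10}{9}}{50 - \frac{10}{9}} + \frac{27}{13} = \frac{1}{\frac{440}{9}} \left(- \frac{6148}{9}\right) + 27 \cdot \frac{1}{13} = \frac{9}{440} \left(- \frac{6148}{9}\right) + \frac{27}{13} = - \frac{1537}{110} + \frac{27}{13} = - \frac{17011}{1430}$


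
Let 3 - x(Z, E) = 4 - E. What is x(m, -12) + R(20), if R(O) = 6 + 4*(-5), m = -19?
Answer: -27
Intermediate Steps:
R(O) = -14 (R(O) = 6 - 20 = -14)
x(Z, E) = -1 + E (x(Z, E) = 3 - (4 - E) = 3 + (-4 + E) = -1 + E)
x(m, -12) + R(20) = (-1 - 12) - 14 = -13 - 14 = -27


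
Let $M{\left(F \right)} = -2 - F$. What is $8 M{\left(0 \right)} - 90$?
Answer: $-106$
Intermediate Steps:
$8 M{\left(0 \right)} - 90 = 8 \left(-2 - 0\right) - 90 = 8 \left(-2 + 0\right) - 90 = 8 \left(-2\right) - 90 = -16 - 90 = -106$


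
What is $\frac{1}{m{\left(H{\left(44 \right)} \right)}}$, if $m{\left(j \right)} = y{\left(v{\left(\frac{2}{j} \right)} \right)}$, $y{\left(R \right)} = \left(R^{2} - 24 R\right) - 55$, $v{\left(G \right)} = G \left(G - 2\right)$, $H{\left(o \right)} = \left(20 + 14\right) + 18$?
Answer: $- \frac{456976}{24303655} \approx -0.018803$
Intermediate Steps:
$H{\left(o \right)} = 52$ ($H{\left(o \right)} = 34 + 18 = 52$)
$v{\left(G \right)} = G \left(-2 + G\right)$
$y{\left(R \right)} = -55 + R^{2} - 24 R$
$m{\left(j \right)} = -55 - \frac{48 \left(-2 + \frac{2}{j}\right)}{j} + \frac{4 \left(-2 + \frac{2}{j}\right)^{2}}{j^{2}}$ ($m{\left(j \right)} = -55 + \left(\frac{2}{j} \left(-2 + \frac{2}{j}\right)\right)^{2} - 24 \frac{2}{j} \left(-2 + \frac{2}{j}\right) = -55 + \left(\frac{2 \left(-2 + \frac{2}{j}\right)}{j}\right)^{2} - 24 \frac{2 \left(-2 + \frac{2}{j}\right)}{j} = -55 + \frac{4 \left(-2 + \frac{2}{j}\right)^{2}}{j^{2}} - \frac{48 \left(-2 + \frac{2}{j}\right)}{j} = -55 - \frac{48 \left(-2 + \frac{2}{j}\right)}{j} + \frac{4 \left(-2 + \frac{2}{j}\right)^{2}}{j^{2}}$)
$\frac{1}{m{\left(H{\left(44 \right)} \right)}} = \frac{1}{-55 - \frac{96}{2704} + \frac{96}{52} + \frac{16 \left(-1 + 52\right)^{2}}{7311616}} = \frac{1}{-55 - \frac{6}{169} + 96 \cdot \frac{1}{52} + 16 \cdot \frac{1}{7311616} \cdot 51^{2}} = \frac{1}{-55 - \frac{6}{169} + \frac{24}{13} + 16 \cdot \frac{1}{7311616} \cdot 2601} = \frac{1}{-55 - \frac{6}{169} + \frac{24}{13} + \frac{2601}{456976}} = \frac{1}{- \frac{24303655}{456976}} = - \frac{456976}{24303655}$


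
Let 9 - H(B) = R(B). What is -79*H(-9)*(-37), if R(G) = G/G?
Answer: 23384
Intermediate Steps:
R(G) = 1
H(B) = 8 (H(B) = 9 - 1*1 = 9 - 1 = 8)
-79*H(-9)*(-37) = -79*8*(-37) = -632*(-37) = 23384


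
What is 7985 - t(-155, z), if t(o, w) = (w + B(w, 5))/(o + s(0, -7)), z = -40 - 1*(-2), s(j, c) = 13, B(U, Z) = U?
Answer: 566897/71 ≈ 7984.5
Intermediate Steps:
z = -38 (z = -40 + 2 = -38)
t(o, w) = 2*w/(13 + o) (t(o, w) = (w + w)/(o + 13) = (2*w)/(13 + o) = 2*w/(13 + o))
7985 - t(-155, z) = 7985 - 2*(-38)/(13 - 155) = 7985 - 2*(-38)/(-142) = 7985 - 2*(-38)*(-1)/142 = 7985 - 1*38/71 = 7985 - 38/71 = 566897/71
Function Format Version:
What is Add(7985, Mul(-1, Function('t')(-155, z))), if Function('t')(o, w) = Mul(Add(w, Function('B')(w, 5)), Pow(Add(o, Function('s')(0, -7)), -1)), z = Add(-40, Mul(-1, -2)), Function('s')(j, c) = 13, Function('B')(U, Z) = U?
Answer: Rational(566897, 71) ≈ 7984.5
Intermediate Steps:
z = -38 (z = Add(-40, 2) = -38)
Function('t')(o, w) = Mul(2, w, Pow(Add(13, o), -1)) (Function('t')(o, w) = Mul(Add(w, w), Pow(Add(o, 13), -1)) = Mul(Mul(2, w), Pow(Add(13, o), -1)) = Mul(2, w, Pow(Add(13, o), -1)))
Add(7985, Mul(-1, Function('t')(-155, z))) = Add(7985, Mul(-1, Mul(2, -38, Pow(Add(13, -155), -1)))) = Add(7985, Mul(-1, Mul(2, -38, Pow(-142, -1)))) = Add(7985, Mul(-1, Mul(2, -38, Rational(-1, 142)))) = Add(7985, Mul(-1, Rational(38, 71))) = Add(7985, Rational(-38, 71)) = Rational(566897, 71)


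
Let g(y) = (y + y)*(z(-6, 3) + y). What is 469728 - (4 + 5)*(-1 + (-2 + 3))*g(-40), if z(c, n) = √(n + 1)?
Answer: 469728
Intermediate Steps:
z(c, n) = √(1 + n)
g(y) = 2*y*(2 + y) (g(y) = (y + y)*(√(1 + 3) + y) = (2*y)*(√4 + y) = (2*y)*(2 + y) = 2*y*(2 + y))
469728 - (4 + 5)*(-1 + (-2 + 3))*g(-40) = 469728 - (4 + 5)*(-1 + (-2 + 3))*2*(-40)*(2 - 40) = 469728 - 9*(-1 + 1)*2*(-40)*(-38) = 469728 - 9*0*3040 = 469728 - 0*3040 = 469728 - 1*0 = 469728 + 0 = 469728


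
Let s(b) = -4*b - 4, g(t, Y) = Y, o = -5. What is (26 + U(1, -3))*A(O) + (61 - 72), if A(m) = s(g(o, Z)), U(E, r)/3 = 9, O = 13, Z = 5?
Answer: -1283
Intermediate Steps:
U(E, r) = 27 (U(E, r) = 3*9 = 27)
s(b) = -4 - 4*b
A(m) = -24 (A(m) = -4 - 4*5 = -4 - 20 = -24)
(26 + U(1, -3))*A(O) + (61 - 72) = (26 + 27)*(-24) + (61 - 72) = 53*(-24) - 11 = -1272 - 11 = -1283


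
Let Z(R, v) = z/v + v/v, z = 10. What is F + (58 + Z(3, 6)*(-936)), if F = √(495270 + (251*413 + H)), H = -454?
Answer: -2438 + √598479 ≈ -1664.4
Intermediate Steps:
Z(R, v) = 1 + 10/v (Z(R, v) = 10/v + v/v = 10/v + 1 = 1 + 10/v)
F = √598479 (F = √(495270 + (251*413 - 454)) = √(495270 + (103663 - 454)) = √(495270 + 103209) = √598479 ≈ 773.61)
F + (58 + Z(3, 6)*(-936)) = √598479 + (58 + ((10 + 6)/6)*(-936)) = √598479 + (58 + ((⅙)*16)*(-936)) = √598479 + (58 + (8/3)*(-936)) = √598479 + (58 - 2496) = √598479 - 2438 = -2438 + √598479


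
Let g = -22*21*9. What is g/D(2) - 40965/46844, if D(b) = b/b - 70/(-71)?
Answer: -4611656019/2201668 ≈ -2094.6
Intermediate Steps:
D(b) = 141/71 (D(b) = 1 - 70*(-1/71) = 1 + 70/71 = 141/71)
g = -4158 (g = -462*9 = -4158)
g/D(2) - 40965/46844 = -4158/141/71 - 40965/46844 = -4158*71/141 - 40965*1/46844 = -98406/47 - 40965/46844 = -4611656019/2201668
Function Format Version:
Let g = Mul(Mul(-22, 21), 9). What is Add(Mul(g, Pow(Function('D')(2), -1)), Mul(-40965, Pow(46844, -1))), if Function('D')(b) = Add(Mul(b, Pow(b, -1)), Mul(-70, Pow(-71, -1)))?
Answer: Rational(-4611656019, 2201668) ≈ -2094.6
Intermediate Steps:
Function('D')(b) = Rational(141, 71) (Function('D')(b) = Add(1, Mul(-70, Rational(-1, 71))) = Add(1, Rational(70, 71)) = Rational(141, 71))
g = -4158 (g = Mul(-462, 9) = -4158)
Add(Mul(g, Pow(Function('D')(2), -1)), Mul(-40965, Pow(46844, -1))) = Add(Mul(-4158, Pow(Rational(141, 71), -1)), Mul(-40965, Pow(46844, -1))) = Add(Mul(-4158, Rational(71, 141)), Mul(-40965, Rational(1, 46844))) = Add(Rational(-98406, 47), Rational(-40965, 46844)) = Rational(-4611656019, 2201668)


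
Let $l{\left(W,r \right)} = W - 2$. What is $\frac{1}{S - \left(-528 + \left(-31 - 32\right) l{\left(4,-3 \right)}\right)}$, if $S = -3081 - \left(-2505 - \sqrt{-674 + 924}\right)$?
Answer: $\frac{39}{2917} - \frac{5 \sqrt{10}}{5834} \approx 0.01066$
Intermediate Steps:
$l{\left(W,r \right)} = -2 + W$
$S = -576 + 5 \sqrt{10}$ ($S = -3081 - \left(-2505 - \sqrt{250}\right) = -3081 - \left(-2505 - 5 \sqrt{10}\right) = -3081 + \left(2505 + 5 \sqrt{10}\right) = -576 + 5 \sqrt{10} \approx -560.19$)
$\frac{1}{S - \left(-528 + \left(-31 - 32\right) l{\left(4,-3 \right)}\right)} = \frac{1}{\left(-576 + 5 \sqrt{10}\right) + \left(528 - \left(-31 - 32\right) \left(-2 + 4\right)\right)} = \frac{1}{\left(-576 + 5 \sqrt{10}\right) + \left(528 - \left(-63\right) 2\right)} = \frac{1}{\left(-576 + 5 \sqrt{10}\right) + \left(528 - -126\right)} = \frac{1}{\left(-576 + 5 \sqrt{10}\right) + \left(528 + 126\right)} = \frac{1}{\left(-576 + 5 \sqrt{10}\right) + 654} = \frac{1}{78 + 5 \sqrt{10}}$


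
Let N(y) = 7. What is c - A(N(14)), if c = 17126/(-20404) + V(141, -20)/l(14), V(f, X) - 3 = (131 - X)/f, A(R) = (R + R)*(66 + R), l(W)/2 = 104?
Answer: -76508007337/74801064 ≈ -1022.8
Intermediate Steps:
l(W) = 208 (l(W) = 2*104 = 208)
A(R) = 2*R*(66 + R) (A(R) = (2*R)*(66 + R) = 2*R*(66 + R))
V(f, X) = 3 + (131 - X)/f
c = -61319929/74801064 (c = 17126/(-20404) + ((131 - 1*(-20) + 3*141)/141)/208 = 17126*(-1/20404) + ((131 + 20 + 423)/141)*(1/208) = -8563/10202 + ((1/141)*574)*(1/208) = -8563/10202 + (574/141)*(1/208) = -8563/10202 + 287/14664 = -61319929/74801064 ≈ -0.81977)
c - A(N(14)) = -61319929/74801064 - 2*7*(66 + 7) = -61319929/74801064 - 2*7*73 = -61319929/74801064 - 1*1022 = -61319929/74801064 - 1022 = -76508007337/74801064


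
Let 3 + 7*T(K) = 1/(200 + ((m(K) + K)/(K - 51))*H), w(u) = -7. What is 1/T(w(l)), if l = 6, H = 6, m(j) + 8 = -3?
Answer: -40978/17533 ≈ -2.3372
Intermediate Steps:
m(j) = -11 (m(j) = -8 - 3 = -11)
T(K) = -3/7 + 1/(7*(200 + 6*(-11 + K)/(-51 + K))) (T(K) = -3/7 + 1/(7*(200 + ((-11 + K)/(K - 51))*6)) = -3/7 + 1/(7*(200 + ((-11 + K)/(-51 + K))*6)) = -3/7 + 1/(7*(200 + 6*(-11 + K)/(-51 + K))))
1/T(w(l)) = 1/((30747 - 617*(-7))/(14*(-5133 + 103*(-7)))) = 1/((30747 + 4319)/(14*(-5133 - 721))) = 1/((1/14)*35066/(-5854)) = 1/((1/14)*(-1/5854)*35066) = 1/(-17533/40978) = -40978/17533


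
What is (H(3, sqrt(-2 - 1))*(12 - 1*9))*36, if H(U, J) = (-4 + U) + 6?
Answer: 540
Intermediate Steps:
H(U, J) = 2 + U
(H(3, sqrt(-2 - 1))*(12 - 1*9))*36 = ((2 + 3)*(12 - 1*9))*36 = (5*(12 - 9))*36 = (5*3)*36 = 15*36 = 540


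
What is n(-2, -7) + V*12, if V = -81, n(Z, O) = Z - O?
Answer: -967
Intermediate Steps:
n(-2, -7) + V*12 = (-2 - 1*(-7)) - 81*12 = (-2 + 7) - 972 = 5 - 972 = -967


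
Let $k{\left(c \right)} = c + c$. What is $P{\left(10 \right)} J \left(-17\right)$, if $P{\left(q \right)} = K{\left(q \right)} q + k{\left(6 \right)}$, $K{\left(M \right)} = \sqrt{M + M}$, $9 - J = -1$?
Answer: $-2040 - 3400 \sqrt{5} \approx -9642.6$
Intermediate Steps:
$J = 10$ ($J = 9 - -1 = 9 + 1 = 10$)
$K{\left(M \right)} = \sqrt{2} \sqrt{M}$ ($K{\left(M \right)} = \sqrt{2 M} = \sqrt{2} \sqrt{M}$)
$k{\left(c \right)} = 2 c$
$P{\left(q \right)} = 12 + \sqrt{2} q^{\frac{3}{2}}$ ($P{\left(q \right)} = \sqrt{2} \sqrt{q} q + 2 \cdot 6 = \sqrt{2} q^{\frac{3}{2}} + 12 = 12 + \sqrt{2} q^{\frac{3}{2}}$)
$P{\left(10 \right)} J \left(-17\right) = \left(12 + \sqrt{2} \cdot 10^{\frac{3}{2}}\right) 10 \left(-17\right) = \left(12 + \sqrt{2} \cdot 10 \sqrt{10}\right) 10 \left(-17\right) = \left(12 + 20 \sqrt{5}\right) 10 \left(-17\right) = \left(120 + 200 \sqrt{5}\right) \left(-17\right) = -2040 - 3400 \sqrt{5}$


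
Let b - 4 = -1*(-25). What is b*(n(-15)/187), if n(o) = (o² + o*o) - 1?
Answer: 13021/187 ≈ 69.631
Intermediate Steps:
n(o) = -1 + 2*o² (n(o) = (o² + o²) - 1 = 2*o² - 1 = -1 + 2*o²)
b = 29 (b = 4 - 1*(-25) = 4 + 25 = 29)
b*(n(-15)/187) = 29*((-1 + 2*(-15)²)/187) = 29*((-1 + 2*225)*(1/187)) = 29*((-1 + 450)*(1/187)) = 29*(449*(1/187)) = 29*(449/187) = 13021/187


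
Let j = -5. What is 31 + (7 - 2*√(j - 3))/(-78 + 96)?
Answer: 565/18 - 2*I*√2/9 ≈ 31.389 - 0.31427*I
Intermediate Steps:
31 + (7 - 2*√(j - 3))/(-78 + 96) = 31 + (7 - 2*√(-5 - 3))/(-78 + 96) = 31 + (7 - 4*I*√2)/18 = 31 + (7/18 - 2*I*√2/9) = 565/18 - 2*I*√2/9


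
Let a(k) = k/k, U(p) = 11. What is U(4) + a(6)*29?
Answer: 40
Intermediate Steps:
a(k) = 1
U(4) + a(6)*29 = 11 + 1*29 = 11 + 29 = 40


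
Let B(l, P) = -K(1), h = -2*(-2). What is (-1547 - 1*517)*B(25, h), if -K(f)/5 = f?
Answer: -10320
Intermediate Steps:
K(f) = -5*f
h = 4
B(l, P) = 5 (B(l, P) = -(-5) = -1*(-5) = 5)
(-1547 - 1*517)*B(25, h) = (-1547 - 1*517)*5 = (-1547 - 517)*5 = -2064*5 = -10320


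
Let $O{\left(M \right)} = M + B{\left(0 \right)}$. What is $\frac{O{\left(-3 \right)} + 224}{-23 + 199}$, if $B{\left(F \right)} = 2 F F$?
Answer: $\frac{221}{176} \approx 1.2557$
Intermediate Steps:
$B{\left(F \right)} = 2 F^{2}$
$O{\left(M \right)} = M$ ($O{\left(M \right)} = M + 2 \cdot 0^{2} = M + 2 \cdot 0 = M + 0 = M$)
$\frac{O{\left(-3 \right)} + 224}{-23 + 199} = \frac{-3 + 224}{-23 + 199} = \frac{221}{176}$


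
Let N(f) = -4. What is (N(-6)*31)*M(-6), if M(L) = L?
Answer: 744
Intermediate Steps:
(N(-6)*31)*M(-6) = -4*31*(-6) = -124*(-6) = 744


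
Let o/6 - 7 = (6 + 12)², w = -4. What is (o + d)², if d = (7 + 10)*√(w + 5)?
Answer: 4012009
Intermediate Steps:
o = 1986 (o = 42 + 6*(6 + 12)² = 42 + 6*18² = 42 + 6*324 = 42 + 1944 = 1986)
d = 17 (d = (7 + 10)*√(-4 + 5) = 17*√1 = 17*1 = 17)
(o + d)² = (1986 + 17)² = 2003² = 4012009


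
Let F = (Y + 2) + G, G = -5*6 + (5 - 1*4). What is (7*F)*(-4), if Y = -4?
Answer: 868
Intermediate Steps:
G = -29 (G = -30 + (5 - 4) = -30 + 1 = -29)
F = -31 (F = (-4 + 2) - 29 = -2 - 29 = -31)
(7*F)*(-4) = (7*(-31))*(-4) = -217*(-4) = 868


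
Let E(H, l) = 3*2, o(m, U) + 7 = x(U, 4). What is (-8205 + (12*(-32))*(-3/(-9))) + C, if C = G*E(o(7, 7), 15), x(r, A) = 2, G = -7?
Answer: -8375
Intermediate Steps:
o(m, U) = -5 (o(m, U) = -7 + 2 = -5)
E(H, l) = 6
C = -42 (C = -7*6 = -42)
(-8205 + (12*(-32))*(-3/(-9))) + C = (-8205 + (12*(-32))*(-3/(-9))) - 42 = (-8205 - (-1152)*(-1)/9) - 42 = (-8205 - 384*⅓) - 42 = (-8205 - 128) - 42 = -8333 - 42 = -8375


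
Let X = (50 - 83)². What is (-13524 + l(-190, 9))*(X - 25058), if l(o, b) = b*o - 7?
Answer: 365311529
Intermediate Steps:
l(o, b) = -7 + b*o
X = 1089 (X = (-33)² = 1089)
(-13524 + l(-190, 9))*(X - 25058) = (-13524 + (-7 + 9*(-190)))*(1089 - 25058) = (-13524 + (-7 - 1710))*(-23969) = (-13524 - 1717)*(-23969) = -15241*(-23969) = 365311529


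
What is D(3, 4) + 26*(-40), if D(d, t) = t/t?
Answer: -1039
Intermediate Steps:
D(d, t) = 1
D(3, 4) + 26*(-40) = 1 + 26*(-40) = 1 - 1040 = -1039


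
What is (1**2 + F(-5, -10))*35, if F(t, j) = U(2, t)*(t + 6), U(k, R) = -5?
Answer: -140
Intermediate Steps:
F(t, j) = -30 - 5*t (F(t, j) = -5*(t + 6) = -5*(6 + t) = -30 - 5*t)
(1**2 + F(-5, -10))*35 = (1**2 + (-30 - 5*(-5)))*35 = (1 + (-30 + 25))*35 = (1 - 5)*35 = -4*35 = -140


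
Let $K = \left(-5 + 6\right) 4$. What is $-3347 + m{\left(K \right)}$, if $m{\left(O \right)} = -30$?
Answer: $-3377$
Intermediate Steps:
$K = 4$ ($K = 1 \cdot 4 = 4$)
$-3347 + m{\left(K \right)} = -3347 - 30 = -3377$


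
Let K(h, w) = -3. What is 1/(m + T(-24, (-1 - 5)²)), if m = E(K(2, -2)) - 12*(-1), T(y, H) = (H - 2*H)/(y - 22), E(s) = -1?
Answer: 23/271 ≈ 0.084871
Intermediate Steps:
T(y, H) = -H/(-22 + y) (T(y, H) = (-H)/(-22 + y) = -H/(-22 + y))
m = 11 (m = -1 - 12*(-1) = -1 + 12 = 11)
1/(m + T(-24, (-1 - 5)²)) = 1/(11 - (-1 - 5)²/(-22 - 24)) = 1/(11 - 1*(-6)²/(-46)) = 1/(11 - 1*36*(-1/46)) = 1/(11 + 18/23) = 1/(271/23) = 23/271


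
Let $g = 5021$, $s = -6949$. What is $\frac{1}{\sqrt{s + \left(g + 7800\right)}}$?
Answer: $\frac{\sqrt{367}}{1468} \approx 0.01305$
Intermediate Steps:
$\frac{1}{\sqrt{s + \left(g + 7800\right)}} = \frac{1}{\sqrt{-6949 + \left(5021 + 7800\right)}} = \frac{1}{\sqrt{-6949 + 12821}} = \frac{1}{\sqrt{5872}} = \frac{1}{4 \sqrt{367}} = \frac{\sqrt{367}}{1468}$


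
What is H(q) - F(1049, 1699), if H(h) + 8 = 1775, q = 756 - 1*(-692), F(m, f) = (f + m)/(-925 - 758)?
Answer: 992203/561 ≈ 1768.6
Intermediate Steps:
F(m, f) = -f/1683 - m/1683 (F(m, f) = (f + m)/(-1683) = (f + m)*(-1/1683) = -f/1683 - m/1683)
q = 1448 (q = 756 + 692 = 1448)
H(h) = 1767 (H(h) = -8 + 1775 = 1767)
H(q) - F(1049, 1699) = 1767 - (-1/1683*1699 - 1/1683*1049) = 1767 - (-1699/1683 - 1049/1683) = 1767 - 1*(-916/561) = 1767 + 916/561 = 992203/561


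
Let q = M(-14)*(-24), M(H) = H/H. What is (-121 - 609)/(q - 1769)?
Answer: 730/1793 ≈ 0.40714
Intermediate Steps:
M(H) = 1
q = -24 (q = 1*(-24) = -24)
(-121 - 609)/(q - 1769) = (-121 - 609)/(-24 - 1769) = -730/(-1793) = -730*(-1/1793) = 730/1793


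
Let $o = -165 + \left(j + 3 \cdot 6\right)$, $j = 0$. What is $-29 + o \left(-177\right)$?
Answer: $25990$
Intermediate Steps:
$o = -147$ ($o = -165 + \left(0 + 3 \cdot 6\right) = -165 + \left(0 + 18\right) = -165 + 18 = -147$)
$-29 + o \left(-177\right) = -29 - -26019 = -29 + 26019 = 25990$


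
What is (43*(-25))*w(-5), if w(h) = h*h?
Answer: -26875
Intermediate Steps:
w(h) = h**2
(43*(-25))*w(-5) = (43*(-25))*(-5)**2 = -1075*25 = -26875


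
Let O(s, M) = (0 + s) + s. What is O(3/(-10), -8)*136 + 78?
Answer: -18/5 ≈ -3.6000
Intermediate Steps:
O(s, M) = 2*s (O(s, M) = s + s = 2*s)
O(3/(-10), -8)*136 + 78 = (2*(3/(-10)))*136 + 78 = (2*(3*(-⅒)))*136 + 78 = (2*(-3/10))*136 + 78 = -⅗*136 + 78 = -408/5 + 78 = -18/5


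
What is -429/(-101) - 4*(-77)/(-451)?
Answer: 14761/4141 ≈ 3.5646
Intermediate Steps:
-429/(-101) - 4*(-77)/(-451) = -429*(-1/101) + 308*(-1/451) = 429/101 - 28/41 = 14761/4141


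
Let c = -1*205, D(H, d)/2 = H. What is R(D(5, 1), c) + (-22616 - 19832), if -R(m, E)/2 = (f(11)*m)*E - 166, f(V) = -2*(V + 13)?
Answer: -238916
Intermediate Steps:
D(H, d) = 2*H
c = -205
f(V) = -26 - 2*V (f(V) = -2*(13 + V) = -26 - 2*V)
R(m, E) = 332 + 96*E*m (R(m, E) = -2*(((-26 - 2*11)*m)*E - 166) = -2*(((-26 - 22)*m)*E - 166) = -2*((-48*m)*E - 166) = -2*(-48*E*m - 166) = -2*(-166 - 48*E*m) = 332 + 96*E*m)
R(D(5, 1), c) + (-22616 - 19832) = (332 + 96*(-205)*(2*5)) + (-22616 - 19832) = (332 + 96*(-205)*10) - 42448 = (332 - 196800) - 42448 = -196468 - 42448 = -238916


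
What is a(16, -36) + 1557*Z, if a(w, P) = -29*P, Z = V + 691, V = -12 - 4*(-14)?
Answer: 1145439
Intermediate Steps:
V = 44 (V = -12 + 56 = 44)
Z = 735 (Z = 44 + 691 = 735)
a(16, -36) + 1557*Z = -29*(-36) + 1557*735 = 1044 + 1144395 = 1145439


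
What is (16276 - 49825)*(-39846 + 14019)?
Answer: 866470023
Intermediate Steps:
(16276 - 49825)*(-39846 + 14019) = -33549*(-25827) = 866470023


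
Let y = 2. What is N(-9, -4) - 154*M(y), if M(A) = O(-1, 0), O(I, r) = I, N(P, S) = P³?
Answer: -575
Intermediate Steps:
M(A) = -1
N(-9, -4) - 154*M(y) = (-9)³ - 154*(-1) = -729 + 154 = -575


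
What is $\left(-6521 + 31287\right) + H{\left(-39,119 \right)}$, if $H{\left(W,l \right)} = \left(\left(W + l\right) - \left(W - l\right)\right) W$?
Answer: $15484$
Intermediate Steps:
$H{\left(W,l \right)} = 2 W l$ ($H{\left(W,l \right)} = 2 l W = 2 W l$)
$\left(-6521 + 31287\right) + H{\left(-39,119 \right)} = \left(-6521 + 31287\right) + 2 \left(-39\right) 119 = 24766 - 9282 = 15484$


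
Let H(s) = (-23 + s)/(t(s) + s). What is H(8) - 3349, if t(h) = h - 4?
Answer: -13401/4 ≈ -3350.3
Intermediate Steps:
t(h) = -4 + h
H(s) = (-23 + s)/(-4 + 2*s) (H(s) = (-23 + s)/((-4 + s) + s) = (-23 + s)/(-4 + 2*s))
H(8) - 3349 = (-23 + 8)/(2*(-2 + 8)) - 3349 = (1/2)*(-15)/6 - 3349 = (1/2)*(1/6)*(-15) - 3349 = -5/4 - 3349 = -13401/4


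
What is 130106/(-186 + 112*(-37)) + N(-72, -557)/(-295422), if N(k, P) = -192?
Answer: -3202945281/106598105 ≈ -30.047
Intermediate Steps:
130106/(-186 + 112*(-37)) + N(-72, -557)/(-295422) = 130106/(-186 + 112*(-37)) - 192/(-295422) = 130106/(-186 - 4144) - 192*(-1/295422) = 130106/(-4330) + 32/49237 = 130106*(-1/4330) + 32/49237 = -65053/2165 + 32/49237 = -3202945281/106598105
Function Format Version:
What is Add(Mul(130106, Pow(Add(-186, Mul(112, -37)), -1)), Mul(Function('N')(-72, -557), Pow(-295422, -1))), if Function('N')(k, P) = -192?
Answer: Rational(-3202945281, 106598105) ≈ -30.047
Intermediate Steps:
Add(Mul(130106, Pow(Add(-186, Mul(112, -37)), -1)), Mul(Function('N')(-72, -557), Pow(-295422, -1))) = Add(Mul(130106, Pow(Add(-186, Mul(112, -37)), -1)), Mul(-192, Pow(-295422, -1))) = Add(Mul(130106, Pow(Add(-186, -4144), -1)), Mul(-192, Rational(-1, 295422))) = Add(Mul(130106, Pow(-4330, -1)), Rational(32, 49237)) = Add(Mul(130106, Rational(-1, 4330)), Rational(32, 49237)) = Add(Rational(-65053, 2165), Rational(32, 49237)) = Rational(-3202945281, 106598105)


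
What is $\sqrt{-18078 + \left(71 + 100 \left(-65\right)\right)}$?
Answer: $3 i \sqrt{2723} \approx 156.55 i$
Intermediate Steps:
$\sqrt{-18078 + \left(71 + 100 \left(-65\right)\right)} = \sqrt{-18078 + \left(71 - 6500\right)} = \sqrt{-18078 - 6429} = \sqrt{-24507} = 3 i \sqrt{2723}$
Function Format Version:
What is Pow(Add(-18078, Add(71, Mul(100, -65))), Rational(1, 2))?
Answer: Mul(3, I, Pow(2723, Rational(1, 2))) ≈ Mul(156.55, I)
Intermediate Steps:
Pow(Add(-18078, Add(71, Mul(100, -65))), Rational(1, 2)) = Pow(Add(-18078, Add(71, -6500)), Rational(1, 2)) = Pow(Add(-18078, -6429), Rational(1, 2)) = Pow(-24507, Rational(1, 2)) = Mul(3, I, Pow(2723, Rational(1, 2)))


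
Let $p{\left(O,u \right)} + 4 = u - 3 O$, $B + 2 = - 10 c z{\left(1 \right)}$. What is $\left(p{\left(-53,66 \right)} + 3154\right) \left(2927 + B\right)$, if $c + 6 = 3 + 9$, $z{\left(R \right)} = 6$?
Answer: $8656875$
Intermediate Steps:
$c = 6$ ($c = -6 + \left(3 + 9\right) = -6 + 12 = 6$)
$B = -362$ ($B = -2 + \left(-10\right) 6 \cdot 6 = -2 - 360 = -362$)
$p{\left(O,u \right)} = -4 + u - 3 O$ ($p{\left(O,u \right)} = -4 - \left(- u + 3 O\right) = -4 + u - 3 O$)
$\left(p{\left(-53,66 \right)} + 3154\right) \left(2927 + B\right) = \left(\left(-4 + 66 - -159\right) + 3154\right) \left(2927 - 362\right) = \left(\left(-4 + 66 + 159\right) + 3154\right) 2565 = \left(221 + 3154\right) 2565 = 3375 \cdot 2565 = 8656875$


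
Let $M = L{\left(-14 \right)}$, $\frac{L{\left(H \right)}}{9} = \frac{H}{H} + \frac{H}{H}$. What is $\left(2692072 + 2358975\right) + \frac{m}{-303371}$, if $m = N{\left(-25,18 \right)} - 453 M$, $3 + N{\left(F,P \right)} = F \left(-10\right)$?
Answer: $\frac{1532341187344}{303371} \approx 5.051 \cdot 10^{6}$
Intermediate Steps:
$L{\left(H \right)} = 18$ ($L{\left(H \right)} = 9 \left(\frac{H}{H} + \frac{H}{H}\right) = 9 \left(1 + 1\right) = 9 \cdot 2 = 18$)
$M = 18$
$N{\left(F,P \right)} = -3 - 10 F$ ($N{\left(F,P \right)} = -3 + F \left(-10\right) = -3 - 10 F$)
$m = -7907$ ($m = \left(-3 - -250\right) - 8154 = \left(-3 + 250\right) - 8154 = 247 - 8154 = -7907$)
$\left(2692072 + 2358975\right) + \frac{m}{-303371} = \left(2692072 + 2358975\right) - \frac{7907}{-303371} = 5051047 - - \frac{7907}{303371} = 5051047 + \frac{7907}{303371} = \frac{1532341187344}{303371}$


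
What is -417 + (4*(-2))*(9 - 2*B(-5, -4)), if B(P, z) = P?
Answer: -569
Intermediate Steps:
-417 + (4*(-2))*(9 - 2*B(-5, -4)) = -417 + (4*(-2))*(9 - 2*(-5)) = -417 - 8*(9 + 10) = -417 - 8*19 = -417 - 152 = -569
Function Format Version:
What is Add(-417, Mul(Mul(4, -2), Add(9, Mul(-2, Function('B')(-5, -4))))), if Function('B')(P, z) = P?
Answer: -569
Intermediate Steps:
Add(-417, Mul(Mul(4, -2), Add(9, Mul(-2, Function('B')(-5, -4))))) = Add(-417, Mul(Mul(4, -2), Add(9, Mul(-2, -5)))) = Add(-417, Mul(-8, Add(9, 10))) = Add(-417, Mul(-8, 19)) = Add(-417, -152) = -569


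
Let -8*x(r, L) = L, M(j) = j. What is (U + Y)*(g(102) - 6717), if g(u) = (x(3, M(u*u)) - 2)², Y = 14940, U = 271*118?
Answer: 158563064063/2 ≈ 7.9282e+10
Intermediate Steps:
x(r, L) = -L/8
U = 31978
g(u) = (-2 - u²/8)² (g(u) = (-u*u/8 - 2)² = (-u²/8 - 2)² = (-2 - u²/8)²)
(U + Y)*(g(102) - 6717) = (31978 + 14940)*((16 + 102²)²/64 - 6717) = 46918*((16 + 10404)²/64 - 6717) = 46918*((1/64)*10420² - 6717) = 46918*((1/64)*108576400 - 6717) = 46918*(6786025/4 - 6717) = 46918*(6759157/4) = 158563064063/2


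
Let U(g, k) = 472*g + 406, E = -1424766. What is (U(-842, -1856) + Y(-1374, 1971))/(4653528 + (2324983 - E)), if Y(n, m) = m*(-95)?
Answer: -584263/8403277 ≈ -0.069528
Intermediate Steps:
U(g, k) = 406 + 472*g
Y(n, m) = -95*m
(U(-842, -1856) + Y(-1374, 1971))/(4653528 + (2324983 - E)) = ((406 + 472*(-842)) - 95*1971)/(4653528 + (2324983 - 1*(-1424766))) = ((406 - 397424) - 187245)/(4653528 + (2324983 + 1424766)) = (-397018 - 187245)/(4653528 + 3749749) = -584263/8403277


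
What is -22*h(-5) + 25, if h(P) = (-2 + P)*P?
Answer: -745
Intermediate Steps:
h(P) = P*(-2 + P)
-22*h(-5) + 25 = -(-110)*(-2 - 5) + 25 = -(-110)*(-7) + 25 = -22*35 + 25 = -770 + 25 = -745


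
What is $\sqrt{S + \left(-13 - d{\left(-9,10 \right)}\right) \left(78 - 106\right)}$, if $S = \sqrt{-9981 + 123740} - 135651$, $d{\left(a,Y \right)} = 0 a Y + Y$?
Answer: $\sqrt{-135007 + \sqrt{113759}} \approx 366.97 i$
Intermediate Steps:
$d{\left(a,Y \right)} = Y$ ($d{\left(a,Y \right)} = 0 Y + Y = 0 + Y = Y$)
$S = -135651 + \sqrt{113759}$ ($S = \sqrt{113759} - 135651 = -135651 + \sqrt{113759} \approx -1.3531 \cdot 10^{5}$)
$\sqrt{S + \left(-13 - d{\left(-9,10 \right)}\right) \left(78 - 106\right)} = \sqrt{\left(-135651 + \sqrt{113759}\right) + \left(-13 - 10\right) \left(78 - 106\right)} = \sqrt{\left(-135651 + \sqrt{113759}\right) + \left(-13 - 10\right) \left(-28\right)} = \sqrt{\left(-135651 + \sqrt{113759}\right) - -644} = \sqrt{\left(-135651 + \sqrt{113759}\right) + 644} = \sqrt{-135007 + \sqrt{113759}}$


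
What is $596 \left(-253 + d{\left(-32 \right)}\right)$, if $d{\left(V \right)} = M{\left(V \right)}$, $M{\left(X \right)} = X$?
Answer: $-169860$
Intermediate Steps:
$d{\left(V \right)} = V$
$596 \left(-253 + d{\left(-32 \right)}\right) = 596 \left(-253 - 32\right) = 596 \left(-285\right) = -169860$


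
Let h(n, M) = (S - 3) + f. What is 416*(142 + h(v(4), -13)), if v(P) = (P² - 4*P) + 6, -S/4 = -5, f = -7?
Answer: 63232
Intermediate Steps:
S = 20 (S = -4*(-5) = 20)
v(P) = 6 + P² - 4*P
h(n, M) = 10 (h(n, M) = (20 - 3) - 7 = 17 - 7 = 10)
416*(142 + h(v(4), -13)) = 416*(142 + 10) = 416*152 = 63232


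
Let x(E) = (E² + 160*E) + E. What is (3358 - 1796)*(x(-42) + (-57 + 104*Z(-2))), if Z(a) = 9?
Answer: -6433878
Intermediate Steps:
x(E) = E² + 161*E
(3358 - 1796)*(x(-42) + (-57 + 104*Z(-2))) = (3358 - 1796)*(-42*(161 - 42) + (-57 + 104*9)) = 1562*(-42*119 + (-57 + 936)) = 1562*(-4998 + 879) = 1562*(-4119) = -6433878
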